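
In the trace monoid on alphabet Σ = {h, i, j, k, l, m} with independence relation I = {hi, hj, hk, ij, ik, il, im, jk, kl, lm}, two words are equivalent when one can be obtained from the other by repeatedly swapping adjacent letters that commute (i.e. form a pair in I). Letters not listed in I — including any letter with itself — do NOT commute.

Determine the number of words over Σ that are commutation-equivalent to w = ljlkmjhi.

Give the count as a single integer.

0(l) covers ∅
1(j) covers 0:l
2(l) covers 1:j
3(k) covers ∅
4(m) covers 1:j, 3:k
5(j) covers 2:l, 4:m
6(h) covers 2:l, 4:m
7(i) covers ∅
floor of heap: 0:l, 3:k, 7:i
completions by unplaced set U, small U first (add the entries for U minus each lowest piece of U):
  |U|=1: {5}:1  {6}:1  {7}:1
  |U|=2: {5,6}:2  {5,7}:2  {6,7}:2
  |U|=3: {2,5,6}:2  {4,5,6}:2  {5,6,7}:6
  |U|=4: {2,4,5,6}:4  {2,5,6,7}:8  {3,4,5,6}:2  {4,5,6,7}:8
  |U|=5: {1,2,4,5,6}:4  {2,3,4,5,6}:6  {2,4,5,6,7}:20  {3,4,5,6,7}:10
  |U|=6: {0,1,2,4,5,6}:4  {1,2,3,4,5,6}:10  {1,2,4,5,6,7}:24  {2,3,4,5,6,7}:36
  start at 0(l): 70
  start at 3(k): 28
  start at 7(i): 14
sum over floor = 112

112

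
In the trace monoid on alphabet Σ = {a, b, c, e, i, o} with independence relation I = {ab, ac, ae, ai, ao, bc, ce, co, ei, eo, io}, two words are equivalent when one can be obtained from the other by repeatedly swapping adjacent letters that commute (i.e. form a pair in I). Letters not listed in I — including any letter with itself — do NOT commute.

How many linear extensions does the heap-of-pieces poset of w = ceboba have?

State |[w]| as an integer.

0(c) covers ∅
1(e) covers ∅
2(b) covers 1:e
3(o) covers 2:b
4(b) covers 3:o
5(a) covers ∅
floor of heap: 0:c, 1:e, 5:a
completions by unplaced set U, small U first (add the entries for U minus each lowest piece of U):
  |U|=1: {0}:1  {4}:1  {5}:1
  |U|=2: {0,4}:2  {0,5}:2  {3,4}:1  {4,5}:2
  |U|=3: {0,3,4}:3  {0,4,5}:6  {2,3,4}:1  {3,4,5}:3
  |U|=4: {0,2,3,4}:4  {0,3,4,5}:12  {1,2,3,4}:1  {2,3,4,5}:4
  start at 0(c): 5
  start at 1(e): 20
  start at 5(a): 5
sum over floor = 30

30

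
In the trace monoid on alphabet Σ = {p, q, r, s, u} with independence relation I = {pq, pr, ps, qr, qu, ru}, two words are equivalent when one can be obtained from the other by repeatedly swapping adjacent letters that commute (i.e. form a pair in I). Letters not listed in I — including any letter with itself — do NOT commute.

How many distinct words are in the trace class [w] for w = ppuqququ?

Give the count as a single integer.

#0=p has no predecessor
#1=p depends on [0:p]
#2=u depends on [1:p]
#3=q has no predecessor
#4=q depends on [3:q]
#5=u depends on [2:u]
#6=q depends on [4:q]
#7=u depends on [5:u]
sources: [0:p, 3:q]
N(rest) = Σ N(rest − s) over sources s of rest; N(one piece) = 1:
  size 1 → [6]=1  [7]=1
  size 2 → [4,6]=1  [5,7]=1  [6,7]=2
  size 3 → [2,5,7]=1  [3,4,6]=1  [4,6,7]=3  [5,6,7]=3
  size 4 → [1,2,5,7]=1  [2,5,6,7]=4  [3,4,6,7]=4  [4,5,6,7]=6
  size 5 → [0,1,2,5,7]=1  [1,2,5,6,7]=5  [2,4,5,6,7]=10  [3,4,5,6,7]=10
  size 6 → [0,1,2,5,6,7]=6  [1,2,4,5,6,7]=15  [2,3,4,5,6,7]=20
  first=0(p) contributes 35
  first=3(q) contributes 21
|[w]| = 56

56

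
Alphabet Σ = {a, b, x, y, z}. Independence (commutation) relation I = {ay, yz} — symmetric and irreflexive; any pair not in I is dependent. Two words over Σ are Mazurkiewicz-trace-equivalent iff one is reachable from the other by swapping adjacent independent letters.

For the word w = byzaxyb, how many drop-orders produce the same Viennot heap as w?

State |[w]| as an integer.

3

#0=b has no predecessor
#1=y depends on [0:b]
#2=z depends on [0:b]
#3=a depends on [2:z]
#4=x depends on [1:y, 3:a]
#5=y depends on [4:x]
#6=b depends on [5:y]
sources: [0:b]
N(rest) = Σ N(rest − s) over sources s of rest; N(one piece) = 1:
  size 1 → [6]=1
  size 2 → [5,6]=1
  size 3 → [4,5,6]=1
  size 4 → [1,4,5,6]=1  [3,4,5,6]=1
  size 5 → [1,3,4,5,6]=2  [2,3,4,5,6]=1
  first=0(b) contributes 3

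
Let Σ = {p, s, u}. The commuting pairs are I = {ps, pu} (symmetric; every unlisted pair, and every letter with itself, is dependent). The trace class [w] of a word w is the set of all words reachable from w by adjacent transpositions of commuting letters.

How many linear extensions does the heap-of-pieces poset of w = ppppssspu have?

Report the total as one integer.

126

#0=p has no predecessor
#1=p depends on [0:p]
#2=p depends on [1:p]
#3=p depends on [2:p]
#4=s has no predecessor
#5=s depends on [4:s]
#6=s depends on [5:s]
#7=p depends on [3:p]
#8=u depends on [6:s]
sources: [0:p, 4:s]
N(rest) = Σ N(rest − s) over sources s of rest; N(one piece) = 1:
  size 1 → [7]=1  [8]=1
  size 2 → [3,7]=1  [6,8]=1  [7,8]=2
  size 3 → [2,3,7]=1  [3,7,8]=3  [5,6,8]=1  [6,7,8]=3
  size 4 → [1,2,3,7]=1  [2,3,7,8]=4  [3,6,7,8]=6  [4,5,6,8]=1  [5,6,7,8]=4
  size 5 → [0,1,2,3,7]=1  [1,2,3,7,8]=5  [2,3,6,7,8]=10  [3,5,6,7,8]=10  [4,5,6,7,8]=5
  size 6 → [0,1,2,3,7,8]=6  [1,2,3,6,7,8]=15  [2,3,5,6,7,8]=20  [3,4,5,6,7,8]=15
  size 7 → [0,1,2,3,6,7,8]=21  [1,2,3,5,6,7,8]=35  [2,3,4,5,6,7,8]=35
  first=0(p) contributes 70
  first=4(s) contributes 56
|[w]| = 126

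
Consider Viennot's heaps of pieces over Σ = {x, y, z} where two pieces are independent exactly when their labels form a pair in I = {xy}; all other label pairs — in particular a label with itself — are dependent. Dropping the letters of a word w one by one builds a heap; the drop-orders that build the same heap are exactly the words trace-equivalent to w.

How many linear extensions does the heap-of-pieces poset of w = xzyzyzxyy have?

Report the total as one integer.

3

piece 0:x — minimal
piece 1:z rests on {0:x}
piece 2:y rests on {1:z}
piece 3:z rests on {2:y}
piece 4:y rests on {3:z}
piece 5:z rests on {4:y}
piece 6:x rests on {5:z}
piece 7:y rests on {5:z}
piece 8:y rests on {7:y}
minimal pieces: {0:x}
ways to finish when only these pieces remain (= sum over removing one remaining piece with nothing left below it):
  1 left: {6}→1  {8}→1
  2 left: {6,8}→2  {7,8}→1
  3 left: {6,7,8}→3
  4 left: {5,6,7,8}→3
  5 left: {4,5,6,7,8}→3
  6 left: {3,4,5,6,7,8}→3
  7 left: {2,3,4,5,6,7,8}→3
  placing 0:x first → 3 extensions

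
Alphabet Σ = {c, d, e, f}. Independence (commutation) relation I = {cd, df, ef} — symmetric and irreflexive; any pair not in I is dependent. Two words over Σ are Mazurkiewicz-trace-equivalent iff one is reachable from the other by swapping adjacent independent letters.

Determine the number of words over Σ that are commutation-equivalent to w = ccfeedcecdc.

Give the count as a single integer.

21

piece 0:c — minimal
piece 1:c rests on {0:c}
piece 2:f rests on {1:c}
piece 3:e rests on {1:c}
piece 4:e rests on {3:e}
piece 5:d rests on {4:e}
piece 6:c rests on {2:f, 4:e}
piece 7:e rests on {5:d, 6:c}
piece 8:c rests on {7:e}
piece 9:d rests on {7:e}
piece 10:c rests on {8:c}
minimal pieces: {0:c}
ways to finish when only these pieces remain (= sum over removing one remaining piece with nothing left below it):
  1 left: {9}→1  {10}→1
  2 left: {8,10}→1  {9,10}→2
  3 left: {8,9,10}→3
  4 left: {7,8,9,10}→3
  5 left: {5,7,8,9,10}→3  {6,7,8,9,10}→3
  6 left: {2,6,7,8,9,10}→3  {5,6,7,8,9,10}→6
  7 left: {2,5,6,7,8,9,10}→9  {4,5,6,7,8,9,10}→6
  8 left: {2,4,5,6,7,8,9,10}→15  {3,4,5,6,7,8,9,10}→6
  9 left: {2,3,4,5,6,7,8,9,10}→21
  placing 0:c first → 21 extensions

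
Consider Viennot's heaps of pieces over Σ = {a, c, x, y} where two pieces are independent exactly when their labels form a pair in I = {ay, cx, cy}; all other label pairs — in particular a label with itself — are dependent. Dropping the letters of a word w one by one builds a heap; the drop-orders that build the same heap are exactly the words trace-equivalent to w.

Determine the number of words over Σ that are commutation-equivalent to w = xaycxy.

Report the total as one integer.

7

drop 0:x onto floor
drop 1:a onto {0:x}
drop 2:y onto {0:x}
drop 3:c onto {1:a}
drop 4:x onto {1:a, 2:y}
drop 5:y onto {4:x}
ground layer = {0:x}
drop-orders for the pieces not yet dropped (sum over which currently-grounded one goes next):
  1 to go: {3} 1  {5} 1
  2 to go: {3,5} 2  {4,5} 1
  3 to go: {2,4,5} 1  {3,4,5} 3
  4 to go: {1,3,4,5} 3  {2,3,4,5} 4
  if 0:x drops first: 7 orders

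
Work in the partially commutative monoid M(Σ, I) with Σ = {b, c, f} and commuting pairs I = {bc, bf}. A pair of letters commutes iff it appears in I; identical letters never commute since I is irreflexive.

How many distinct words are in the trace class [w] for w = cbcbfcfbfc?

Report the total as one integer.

120

drop 0:c onto floor
drop 1:b onto floor
drop 2:c onto {0:c}
drop 3:b onto {1:b}
drop 4:f onto {2:c}
drop 5:c onto {4:f}
drop 6:f onto {5:c}
drop 7:b onto {3:b}
drop 8:f onto {6:f}
drop 9:c onto {8:f}
ground layer = {0:c, 1:b}
drop-orders for the pieces not yet dropped (sum over which currently-grounded one goes next):
  1 to go: {7} 1  {9} 1
  2 to go: {3,7} 1  {7,9} 2  {8,9} 1
  3 to go: {1,3,7} 1  {3,7,9} 3  {6,8,9} 1  {7,8,9} 3
  4 to go: {1,3,7,9} 4  {3,7,8,9} 6  {5,6,8,9} 1  {6,7,8,9} 4
  5 to go: {1,3,7,8,9} 10  {3,6,7,8,9} 10  {4,5,6,8,9} 1  {5,6,7,8,9} 5
  6 to go: {1,3,6,7,8,9} 20  {2,4,5,6,8,9} 1  {3,5,6,7,8,9} 15  {4,5,6,7,8,9} 6
  7 to go: {0,2,4,5,6,8,9} 1  {1,3,5,6,7,8,9} 35  {2,4,5,6,7,8,9} 7  {3,4,5,6,7,8,9} 21
  8 to go: {0,2,4,5,6,7,8,9} 8  {1,3,4,5,6,7,8,9} 56  {2,3,4,5,6,7,8,9} 28
  if 0:c drops first: 84 orders
  if 1:b drops first: 36 orders
heap linearizations: 120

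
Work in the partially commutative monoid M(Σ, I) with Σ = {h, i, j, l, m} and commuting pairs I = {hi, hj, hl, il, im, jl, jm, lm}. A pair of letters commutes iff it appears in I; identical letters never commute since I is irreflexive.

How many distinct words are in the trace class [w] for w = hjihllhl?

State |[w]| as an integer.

piece 0:h — minimal
piece 1:j — minimal
piece 2:i rests on {1:j}
piece 3:h rests on {0:h}
piece 4:l — minimal
piece 5:l rests on {4:l}
piece 6:h rests on {3:h}
piece 7:l rests on {5:l}
minimal pieces: {0:h, 1:j, 4:l}
ways to finish when only these pieces remain (= sum over removing one remaining piece with nothing left below it):
  1 left: {2}→1  {6}→1  {7}→1
  2 left: {1,2}→1  {2,6}→2  {2,7}→2  {3,6}→1  {5,7}→1  {6,7}→2
  3 left: {0,3,6}→1  {1,2,6}→3  {1,2,7}→3  {2,3,6}→3  {2,5,7}→3  {2,6,7}→6  {3,6,7}→3  {4,5,7}→1  {5,6,7}→3
  4 left: {0,2,3,6}→4  {0,3,6,7}→4  {1,2,3,6}→6  {1,2,5,7}→6  {1,2,6,7}→12  {2,3,6,7}→12  {2,4,5,7}→4  {2,5,6,7}→12  {3,5,6,7}→6  {4,5,6,7}→4
  5 left: {0,1,2,3,6}→10  {0,2,3,6,7}→20  {0,3,5,6,7}→10  {1,2,3,6,7}→30  {1,2,4,5,7}→10  {1,2,5,6,7}→30  {2,3,5,6,7}→30  {2,4,5,6,7}→20  {3,4,5,6,7}→10
  6 left: {0,1,2,3,6,7}→60  {0,2,3,5,6,7}→60  {0,3,4,5,6,7}→20  {1,2,3,5,6,7}→90  {1,2,4,5,6,7}→60  {2,3,4,5,6,7}→60
  placing 0:h first → 210 extensions
  placing 1:j first → 140 extensions
  placing 4:l first → 210 extensions
total linear extensions = 560

560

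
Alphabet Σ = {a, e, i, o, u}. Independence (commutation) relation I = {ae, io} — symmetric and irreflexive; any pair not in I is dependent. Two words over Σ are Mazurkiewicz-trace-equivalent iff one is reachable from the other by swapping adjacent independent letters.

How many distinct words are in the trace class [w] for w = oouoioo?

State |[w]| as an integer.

4

drop 0:o onto floor
drop 1:o onto {0:o}
drop 2:u onto {1:o}
drop 3:o onto {2:u}
drop 4:i onto {2:u}
drop 5:o onto {3:o}
drop 6:o onto {5:o}
ground layer = {0:o}
drop-orders for the pieces not yet dropped (sum over which currently-grounded one goes next):
  1 to go: {4} 1  {6} 1
  2 to go: {4,6} 2  {5,6} 1
  3 to go: {3,5,6} 1  {4,5,6} 3
  4 to go: {3,4,5,6} 4
  5 to go: {2,3,4,5,6} 4
  if 0:o drops first: 4 orders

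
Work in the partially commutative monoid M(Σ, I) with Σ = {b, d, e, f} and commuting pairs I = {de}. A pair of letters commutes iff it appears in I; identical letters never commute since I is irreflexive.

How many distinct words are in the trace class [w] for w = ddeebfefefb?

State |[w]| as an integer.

piece 0:d — minimal
piece 1:d rests on {0:d}
piece 2:e — minimal
piece 3:e rests on {2:e}
piece 4:b rests on {1:d, 3:e}
piece 5:f rests on {4:b}
piece 6:e rests on {5:f}
piece 7:f rests on {6:e}
piece 8:e rests on {7:f}
piece 9:f rests on {8:e}
piece 10:b rests on {9:f}
minimal pieces: {0:d, 2:e}
ways to finish when only these pieces remain (= sum over removing one remaining piece with nothing left below it):
  1 left: {10}→1
  2 left: {9,10}→1
  3 left: {8,9,10}→1
  4 left: {7,8,9,10}→1
  5 left: {6,7,8,9,10}→1
  6 left: {5,6,7,8,9,10}→1
  7 left: {4,5,6,7,8,9,10}→1
  8 left: {1,4,5,6,7,8,9,10}→1  {3,4,5,6,7,8,9,10}→1
  9 left: {0,1,4,5,6,7,8,9,10}→1  {1,3,4,5,6,7,8,9,10}→2  {2,3,4,5,6,7,8,9,10}→1
  placing 0:d first → 3 extensions
  placing 2:e first → 3 extensions
total linear extensions = 6

6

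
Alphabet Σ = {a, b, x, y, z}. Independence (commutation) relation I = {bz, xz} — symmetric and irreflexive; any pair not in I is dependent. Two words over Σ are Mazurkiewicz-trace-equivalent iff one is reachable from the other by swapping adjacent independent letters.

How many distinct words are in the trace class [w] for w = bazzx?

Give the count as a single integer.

drop 0:b onto floor
drop 1:a onto {0:b}
drop 2:z onto {1:a}
drop 3:z onto {2:z}
drop 4:x onto {1:a}
ground layer = {0:b}
drop-orders for the pieces not yet dropped (sum over which currently-grounded one goes next):
  1 to go: {3} 1  {4} 1
  2 to go: {2,3} 1  {3,4} 2
  3 to go: {2,3,4} 3
  if 0:b drops first: 3 orders

3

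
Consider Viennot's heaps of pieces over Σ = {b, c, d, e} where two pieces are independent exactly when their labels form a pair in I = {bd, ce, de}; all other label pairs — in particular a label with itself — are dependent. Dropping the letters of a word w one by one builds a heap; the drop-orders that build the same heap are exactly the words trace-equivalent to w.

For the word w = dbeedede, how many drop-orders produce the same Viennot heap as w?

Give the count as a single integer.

#0=d has no predecessor
#1=b has no predecessor
#2=e depends on [1:b]
#3=e depends on [2:e]
#4=d depends on [0:d]
#5=e depends on [3:e]
#6=d depends on [4:d]
#7=e depends on [5:e]
sources: [0:d, 1:b]
N(rest) = Σ N(rest − s) over sources s of rest; N(one piece) = 1:
  size 1 → [6]=1  [7]=1
  size 2 → [4,6]=1  [5,7]=1  [6,7]=2
  size 3 → [0,4,6]=1  [3,5,7]=1  [4,6,7]=3  [5,6,7]=3
  size 4 → [0,4,6,7]=4  [2,3,5,7]=1  [3,5,6,7]=4  [4,5,6,7]=6
  size 5 → [0,4,5,6,7]=10  [1,2,3,5,7]=1  [2,3,5,6,7]=5  [3,4,5,6,7]=10
  size 6 → [0,3,4,5,6,7]=20  [1,2,3,5,6,7]=6  [2,3,4,5,6,7]=15
  first=0(d) contributes 21
  first=1(b) contributes 35
|[w]| = 56

56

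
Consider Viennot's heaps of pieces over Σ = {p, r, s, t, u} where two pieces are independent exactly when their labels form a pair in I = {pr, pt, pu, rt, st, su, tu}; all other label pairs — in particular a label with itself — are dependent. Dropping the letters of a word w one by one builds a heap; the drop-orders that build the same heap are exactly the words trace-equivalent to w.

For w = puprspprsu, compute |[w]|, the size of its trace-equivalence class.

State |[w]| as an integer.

#0=p has no predecessor
#1=u has no predecessor
#2=p depends on [0:p]
#3=r depends on [1:u]
#4=s depends on [2:p, 3:r]
#5=p depends on [4:s]
#6=p depends on [5:p]
#7=r depends on [4:s]
#8=s depends on [6:p, 7:r]
#9=u depends on [7:r]
sources: [0:p, 1:u]
N(rest) = Σ N(rest − s) over sources s of rest; N(one piece) = 1:
  size 1 → [8]=1  [9]=1
  size 2 → [6,8]=1  [8,9]=2
  size 3 → [5,6,8]=1  [6,8,9]=3  [7,8,9]=2
  size 4 → [5,6,8,9]=4  [6,7,8,9]=5
  size 5 → [5,6,7,8,9]=9
  size 6 → [4,5,6,7,8,9]=9
  size 7 → [2,4,5,6,7,8,9]=9  [3,4,5,6,7,8,9]=9
  size 8 → [0,2,4,5,6,7,8,9]=9  [1,3,4,5,6,7,8,9]=9  [2,3,4,5,6,7,8,9]=18
  first=0(p) contributes 27
  first=1(u) contributes 27
|[w]| = 54

54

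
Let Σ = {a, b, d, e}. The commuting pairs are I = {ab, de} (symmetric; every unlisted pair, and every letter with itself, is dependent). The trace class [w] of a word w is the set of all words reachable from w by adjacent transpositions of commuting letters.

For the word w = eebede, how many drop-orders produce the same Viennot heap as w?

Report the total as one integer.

0(e) covers ∅
1(e) covers 0:e
2(b) covers 1:e
3(e) covers 2:b
4(d) covers 2:b
5(e) covers 3:e
floor of heap: 0:e
completions by unplaced set U, small U first (add the entries for U minus each lowest piece of U):
  |U|=1: {4}:1  {5}:1
  |U|=2: {3,5}:1  {4,5}:2
  |U|=3: {3,4,5}:3
  |U|=4: {2,3,4,5}:3
  start at 0(e): 3

3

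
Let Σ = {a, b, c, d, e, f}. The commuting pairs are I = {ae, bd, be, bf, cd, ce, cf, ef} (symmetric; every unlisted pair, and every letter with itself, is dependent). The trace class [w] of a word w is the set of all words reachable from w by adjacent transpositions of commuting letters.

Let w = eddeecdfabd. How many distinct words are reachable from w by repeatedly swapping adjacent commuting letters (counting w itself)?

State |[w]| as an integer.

drop 0:e onto floor
drop 1:d onto {0:e}
drop 2:d onto {1:d}
drop 3:e onto {2:d}
drop 4:e onto {3:e}
drop 5:c onto floor
drop 6:d onto {4:e}
drop 7:f onto {6:d}
drop 8:a onto {5:c, 7:f}
drop 9:b onto {8:a}
drop 10:d onto {8:a}
ground layer = {0:e, 5:c}
drop-orders for the pieces not yet dropped (sum over which currently-grounded one goes next):
  1 to go: {9} 1  {10} 1
  2 to go: {9,10} 2
  3 to go: {8,9,10} 2
  4 to go: {5,8,9,10} 2  {7,8,9,10} 2
  5 to go: {5,7,8,9,10} 4  {6,7,8,9,10} 2
  6 to go: {4,6,7,8,9,10} 2  {5,6,7,8,9,10} 6
  7 to go: {3,4,6,7,8,9,10} 2  {4,5,6,7,8,9,10} 8
  8 to go: {2,3,4,6,7,8,9,10} 2  {3,4,5,6,7,8,9,10} 10
  9 to go: {1,2,3,4,6,7,8,9,10} 2  {2,3,4,5,6,7,8,9,10} 12
  if 0:e drops first: 14 orders
  if 5:c drops first: 2 orders
heap linearizations: 16

16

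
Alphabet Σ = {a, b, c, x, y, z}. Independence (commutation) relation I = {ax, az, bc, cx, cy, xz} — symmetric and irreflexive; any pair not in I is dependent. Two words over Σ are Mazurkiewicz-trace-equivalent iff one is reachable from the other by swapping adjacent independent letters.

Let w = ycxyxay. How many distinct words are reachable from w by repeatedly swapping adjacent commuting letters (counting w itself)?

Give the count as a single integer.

9

0(y) covers ∅
1(c) covers ∅
2(x) covers 0:y
3(y) covers 2:x
4(x) covers 3:y
5(a) covers 1:c, 3:y
6(y) covers 4:x, 5:a
floor of heap: 0:y, 1:c
completions by unplaced set U, small U first (add the entries for U minus each lowest piece of U):
  |U|=1: {6}:1
  |U|=2: {4,6}:1  {5,6}:1
  |U|=3: {1,5,6}:1  {4,5,6}:2
  |U|=4: {1,4,5,6}:3  {3,4,5,6}:2
  |U|=5: {1,3,4,5,6}:5  {2,3,4,5,6}:2
  start at 0(y): 7
  start at 1(c): 2
sum over floor = 9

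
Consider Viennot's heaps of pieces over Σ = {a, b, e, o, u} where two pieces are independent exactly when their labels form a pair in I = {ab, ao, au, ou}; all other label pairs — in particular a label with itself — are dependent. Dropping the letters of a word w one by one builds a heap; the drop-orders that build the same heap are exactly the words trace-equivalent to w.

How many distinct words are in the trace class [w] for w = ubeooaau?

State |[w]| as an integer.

#0=u has no predecessor
#1=b depends on [0:u]
#2=e depends on [1:b]
#3=o depends on [2:e]
#4=o depends on [3:o]
#5=a depends on [2:e]
#6=a depends on [5:a]
#7=u depends on [2:e]
sources: [0:u]
N(rest) = Σ N(rest − s) over sources s of rest; N(one piece) = 1:
  size 1 → [4]=1  [6]=1  [7]=1
  size 2 → [3,4]=1  [4,6]=2  [4,7]=2  [5,6]=1  [6,7]=2
  size 3 → [3,4,6]=3  [3,4,7]=3  [4,5,6]=3  [4,6,7]=6  [5,6,7]=3
  size 4 → [3,4,5,6]=6  [3,4,6,7]=12  [4,5,6,7]=12
  size 5 → [3,4,5,6,7]=30
  size 6 → [2,3,4,5,6,7]=30
  first=0(u) contributes 30

30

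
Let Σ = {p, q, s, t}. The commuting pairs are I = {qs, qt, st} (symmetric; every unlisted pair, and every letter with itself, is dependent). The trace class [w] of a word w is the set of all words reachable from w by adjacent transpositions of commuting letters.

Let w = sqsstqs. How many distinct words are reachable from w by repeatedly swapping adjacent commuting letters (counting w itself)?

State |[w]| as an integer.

piece 0:s — minimal
piece 1:q — minimal
piece 2:s rests on {0:s}
piece 3:s rests on {2:s}
piece 4:t — minimal
piece 5:q rests on {1:q}
piece 6:s rests on {3:s}
minimal pieces: {0:s, 1:q, 4:t}
ways to finish when only these pieces remain (= sum over removing one remaining piece with nothing left below it):
  1 left: {4}→1  {5}→1  {6}→1
  2 left: {1,5}→1  {3,6}→1  {4,5}→2  {4,6}→2  {5,6}→2
  3 left: {1,4,5}→3  {1,5,6}→3  {2,3,6}→1  {3,4,6}→3  {3,5,6}→3  {4,5,6}→6
  4 left: {0,2,3,6}→1  {1,3,5,6}→6  {1,4,5,6}→12  {2,3,4,6}→4  {2,3,5,6}→4  {3,4,5,6}→12
  5 left: {0,2,3,4,6}→5  {0,2,3,5,6}→5  {1,2,3,5,6}→10  {1,3,4,5,6}→30  {2,3,4,5,6}→20
  placing 0:s first → 60 extensions
  placing 1:q first → 30 extensions
  placing 4:t first → 15 extensions
total linear extensions = 105

105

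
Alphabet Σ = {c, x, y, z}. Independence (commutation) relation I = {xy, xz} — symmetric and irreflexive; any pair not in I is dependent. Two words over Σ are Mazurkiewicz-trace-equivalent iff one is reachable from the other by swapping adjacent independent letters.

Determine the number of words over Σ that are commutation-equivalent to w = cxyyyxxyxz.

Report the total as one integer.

drop 0:c onto floor
drop 1:x onto {0:c}
drop 2:y onto {0:c}
drop 3:y onto {2:y}
drop 4:y onto {3:y}
drop 5:x onto {1:x}
drop 6:x onto {5:x}
drop 7:y onto {4:y}
drop 8:x onto {6:x}
drop 9:z onto {7:y}
ground layer = {0:c}
drop-orders for the pieces not yet dropped (sum over which currently-grounded one goes next):
  1 to go: {8} 1  {9} 1
  2 to go: {6,8} 1  {7,9} 1  {8,9} 2
  3 to go: {4,7,9} 1  {5,6,8} 1  {6,8,9} 3  {7,8,9} 3
  4 to go: {1,5,6,8} 1  {3,4,7,9} 1  {4,7,8,9} 4  {5,6,8,9} 4  {6,7,8,9} 6
  5 to go: {1,5,6,8,9} 5  {2,3,4,7,9} 1  {3,4,7,8,9} 5  {4,6,7,8,9} 10  {5,6,7,8,9} 10
  6 to go: {1,5,6,7,8,9} 15  {2,3,4,7,8,9} 6  {3,4,6,7,8,9} 15  {4,5,6,7,8,9} 20
  7 to go: {1,4,5,6,7,8,9} 35  {2,3,4,6,7,8,9} 21  {3,4,5,6,7,8,9} 35
  8 to go: {1,3,4,5,6,7,8,9} 70  {2,3,4,5,6,7,8,9} 56
  if 0:c drops first: 126 orders

126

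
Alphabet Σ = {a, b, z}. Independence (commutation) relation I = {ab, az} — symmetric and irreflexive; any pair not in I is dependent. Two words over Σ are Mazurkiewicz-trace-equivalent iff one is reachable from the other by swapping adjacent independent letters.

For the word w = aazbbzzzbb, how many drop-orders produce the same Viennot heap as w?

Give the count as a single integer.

piece 0:a — minimal
piece 1:a rests on {0:a}
piece 2:z — minimal
piece 3:b rests on {2:z}
piece 4:b rests on {3:b}
piece 5:z rests on {4:b}
piece 6:z rests on {5:z}
piece 7:z rests on {6:z}
piece 8:b rests on {7:z}
piece 9:b rests on {8:b}
minimal pieces: {0:a, 2:z}
ways to finish when only these pieces remain (= sum over removing one remaining piece with nothing left below it):
  1 left: {1}→1  {9}→1
  2 left: {0,1}→1  {1,9}→2  {8,9}→1
  3 left: {0,1,9}→3  {1,8,9}→3  {7,8,9}→1
  4 left: {0,1,8,9}→6  {1,7,8,9}→4  {6,7,8,9}→1
  5 left: {0,1,7,8,9}→10  {1,6,7,8,9}→5  {5,6,7,8,9}→1
  6 left: {0,1,6,7,8,9}→15  {1,5,6,7,8,9}→6  {4,5,6,7,8,9}→1
  7 left: {0,1,5,6,7,8,9}→21  {1,4,5,6,7,8,9}→7  {3,4,5,6,7,8,9}→1
  8 left: {0,1,4,5,6,7,8,9}→28  {1,3,4,5,6,7,8,9}→8  {2,3,4,5,6,7,8,9}→1
  placing 0:a first → 9 extensions
  placing 2:z first → 36 extensions
total linear extensions = 45

45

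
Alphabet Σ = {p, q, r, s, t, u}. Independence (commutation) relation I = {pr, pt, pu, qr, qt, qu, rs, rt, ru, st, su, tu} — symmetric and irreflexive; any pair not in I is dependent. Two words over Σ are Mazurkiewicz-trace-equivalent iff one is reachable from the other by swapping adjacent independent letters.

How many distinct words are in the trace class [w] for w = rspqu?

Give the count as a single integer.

0(r) covers ∅
1(s) covers ∅
2(p) covers 1:s
3(q) covers 2:p
4(u) covers ∅
floor of heap: 0:r, 1:s, 4:u
completions by unplaced set U, small U first (add the entries for U minus each lowest piece of U):
  |U|=1: {0}:1  {3}:1  {4}:1
  |U|=2: {0,3}:2  {0,4}:2  {2,3}:1  {3,4}:2
  |U|=3: {0,2,3}:3  {0,3,4}:6  {1,2,3}:1  {2,3,4}:3
  start at 0(r): 4
  start at 1(s): 12
  start at 4(u): 4
sum over floor = 20

20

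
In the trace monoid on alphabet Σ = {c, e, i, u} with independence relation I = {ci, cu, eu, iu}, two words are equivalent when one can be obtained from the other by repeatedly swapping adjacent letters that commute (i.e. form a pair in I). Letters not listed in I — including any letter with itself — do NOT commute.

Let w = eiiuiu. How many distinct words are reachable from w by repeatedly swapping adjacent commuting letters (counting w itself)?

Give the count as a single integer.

15

0(e) covers ∅
1(i) covers 0:e
2(i) covers 1:i
3(u) covers ∅
4(i) covers 2:i
5(u) covers 3:u
floor of heap: 0:e, 3:u
completions by unplaced set U, small U first (add the entries for U minus each lowest piece of U):
  |U|=1: {4}:1  {5}:1
  |U|=2: {2,4}:1  {3,5}:1  {4,5}:2
  |U|=3: {1,2,4}:1  {2,4,5}:3  {3,4,5}:3
  |U|=4: {0,1,2,4}:1  {1,2,4,5}:4  {2,3,4,5}:6
  start at 0(e): 10
  start at 3(u): 5
sum over floor = 15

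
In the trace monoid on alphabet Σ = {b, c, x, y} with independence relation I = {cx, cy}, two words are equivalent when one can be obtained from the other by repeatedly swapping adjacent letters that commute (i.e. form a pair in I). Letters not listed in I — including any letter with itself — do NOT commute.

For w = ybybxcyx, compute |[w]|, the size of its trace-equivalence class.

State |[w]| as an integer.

drop 0:y onto floor
drop 1:b onto {0:y}
drop 2:y onto {1:b}
drop 3:b onto {2:y}
drop 4:x onto {3:b}
drop 5:c onto {3:b}
drop 6:y onto {4:x}
drop 7:x onto {6:y}
ground layer = {0:y}
drop-orders for the pieces not yet dropped (sum over which currently-grounded one goes next):
  1 to go: {5} 1  {7} 1
  2 to go: {5,7} 2  {6,7} 1
  3 to go: {4,6,7} 1  {5,6,7} 3
  4 to go: {4,5,6,7} 4
  5 to go: {3,4,5,6,7} 4
  6 to go: {2,3,4,5,6,7} 4
  if 0:y drops first: 4 orders

4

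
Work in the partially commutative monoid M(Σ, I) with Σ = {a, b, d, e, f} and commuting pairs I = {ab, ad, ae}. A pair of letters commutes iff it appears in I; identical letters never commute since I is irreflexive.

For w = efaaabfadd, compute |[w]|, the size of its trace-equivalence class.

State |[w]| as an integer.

12

#0=e has no predecessor
#1=f depends on [0:e]
#2=a depends on [1:f]
#3=a depends on [2:a]
#4=a depends on [3:a]
#5=b depends on [1:f]
#6=f depends on [4:a, 5:b]
#7=a depends on [6:f]
#8=d depends on [6:f]
#9=d depends on [8:d]
sources: [0:e]
N(rest) = Σ N(rest − s) over sources s of rest; N(one piece) = 1:
  size 1 → [7]=1  [9]=1
  size 2 → [7,9]=2  [8,9]=1
  size 3 → [7,8,9]=3
  size 4 → [6,7,8,9]=3
  size 5 → [4,6,7,8,9]=3  [5,6,7,8,9]=3
  size 6 → [3,4,6,7,8,9]=3  [4,5,6,7,8,9]=6
  size 7 → [2,3,4,6,7,8,9]=3  [3,4,5,6,7,8,9]=9
  size 8 → [2,3,4,5,6,7,8,9]=12
  first=0(e) contributes 12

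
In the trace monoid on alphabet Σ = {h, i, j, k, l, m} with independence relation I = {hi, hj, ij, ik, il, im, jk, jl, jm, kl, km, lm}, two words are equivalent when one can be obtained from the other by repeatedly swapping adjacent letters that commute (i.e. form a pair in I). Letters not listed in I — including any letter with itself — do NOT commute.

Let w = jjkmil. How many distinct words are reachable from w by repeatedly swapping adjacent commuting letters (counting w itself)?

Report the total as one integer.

drop 0:j onto floor
drop 1:j onto {0:j}
drop 2:k onto floor
drop 3:m onto floor
drop 4:i onto floor
drop 5:l onto floor
ground layer = {0:j, 2:k, 3:m, 4:i, 5:l}
drop-orders for the pieces not yet dropped (sum over which currently-grounded one goes next):
  1 to go: {1} 1  {2} 1  {3} 1  {4} 1  {5} 1
  2 to go: {0,1} 1  {1,2} 2  {1,3} 2  {1,4} 2  {1,5} 2  {2,3} 2  {2,4} 2  {2,5} 2  {3,4} 2  {3,5} 2  {4,5} 2
  3 to go: {0,1,2} 3  {0,1,3} 3  {0,1,4} 3  {0,1,5} 3  {1,2,3} 6  {1,2,4} 6  {1,2,5} 6  {1,3,4} 6  {1,3,5} 6  {1,4,5} 6  {2,3,4} 6  {2,3,5} 6  {2,4,5} 6  {3,4,5} 6
  4 to go: {0,1,2,3} 12  {0,1,2,4} 12  {0,1,2,5} 12  {0,1,3,4} 12  {0,1,3,5} 12  {0,1,4,5} 12  {1,2,3,4} 24  {1,2,3,5} 24  {1,2,4,5} 24  {1,3,4,5} 24  {2,3,4,5} 24
  if 0:j drops first: 120 orders
  if 2:k drops first: 60 orders
  if 3:m drops first: 60 orders
  if 4:i drops first: 60 orders
  if 5:l drops first: 60 orders
heap linearizations: 360

360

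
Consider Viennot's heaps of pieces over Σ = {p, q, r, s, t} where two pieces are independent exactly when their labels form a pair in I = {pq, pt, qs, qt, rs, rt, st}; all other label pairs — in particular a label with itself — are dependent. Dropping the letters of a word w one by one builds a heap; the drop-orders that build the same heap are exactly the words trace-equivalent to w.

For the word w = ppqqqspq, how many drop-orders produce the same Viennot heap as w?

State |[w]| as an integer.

70

0(p) covers ∅
1(p) covers 0:p
2(q) covers ∅
3(q) covers 2:q
4(q) covers 3:q
5(s) covers 1:p
6(p) covers 5:s
7(q) covers 4:q
floor of heap: 0:p, 2:q
completions by unplaced set U, small U first (add the entries for U minus each lowest piece of U):
  |U|=1: {6}:1  {7}:1
  |U|=2: {4,7}:1  {5,6}:1  {6,7}:2
  |U|=3: {1,5,6}:1  {3,4,7}:1  {4,6,7}:3  {5,6,7}:3
  |U|=4: {0,1,5,6}:1  {1,5,6,7}:4  {2,3,4,7}:1  {3,4,6,7}:4  {4,5,6,7}:6
  |U|=5: {0,1,5,6,7}:5  {1,4,5,6,7}:10  {2,3,4,6,7}:5  {3,4,5,6,7}:10
  |U|=6: {0,1,4,5,6,7}:15  {1,3,4,5,6,7}:20  {2,3,4,5,6,7}:15
  start at 0(p): 35
  start at 2(q): 35
sum over floor = 70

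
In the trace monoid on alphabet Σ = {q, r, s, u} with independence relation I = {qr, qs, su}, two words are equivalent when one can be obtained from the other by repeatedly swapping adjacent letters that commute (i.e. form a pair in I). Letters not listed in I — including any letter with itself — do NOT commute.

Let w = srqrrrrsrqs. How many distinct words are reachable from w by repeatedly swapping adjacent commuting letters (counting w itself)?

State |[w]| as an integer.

55

piece 0:s — minimal
piece 1:r rests on {0:s}
piece 2:q — minimal
piece 3:r rests on {1:r}
piece 4:r rests on {3:r}
piece 5:r rests on {4:r}
piece 6:r rests on {5:r}
piece 7:s rests on {6:r}
piece 8:r rests on {7:s}
piece 9:q rests on {2:q}
piece 10:s rests on {8:r}
minimal pieces: {0:s, 2:q}
ways to finish when only these pieces remain (= sum over removing one remaining piece with nothing left below it):
  1 left: {9}→1  {10}→1
  2 left: {2,9}→1  {8,10}→1  {9,10}→2
  3 left: {2,9,10}→3  {7,8,10}→1  {8,9,10}→3
  4 left: {2,8,9,10}→6  {6,7,8,10}→1  {7,8,9,10}→4
  5 left: {2,7,8,9,10}→10  {5,6,7,8,10}→1  {6,7,8,9,10}→5
  6 left: {2,6,7,8,9,10}→15  {4,5,6,7,8,10}→1  {5,6,7,8,9,10}→6
  7 left: {2,5,6,7,8,9,10}→21  {3,4,5,6,7,8,10}→1  {4,5,6,7,8,9,10}→7
  8 left: {1,3,4,5,6,7,8,10}→1  {2,4,5,6,7,8,9,10}→28  {3,4,5,6,7,8,9,10}→8
  9 left: {0,1,3,4,5,6,7,8,10}→1  {1,3,4,5,6,7,8,9,10}→9  {2,3,4,5,6,7,8,9,10}→36
  placing 0:s first → 45 extensions
  placing 2:q first → 10 extensions
total linear extensions = 55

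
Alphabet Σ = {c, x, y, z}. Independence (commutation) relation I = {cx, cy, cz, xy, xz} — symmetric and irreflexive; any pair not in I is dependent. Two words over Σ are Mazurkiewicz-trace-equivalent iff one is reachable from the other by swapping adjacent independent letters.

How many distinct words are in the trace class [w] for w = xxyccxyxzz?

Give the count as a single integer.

0(x) covers ∅
1(x) covers 0:x
2(y) covers ∅
3(c) covers ∅
4(c) covers 3:c
5(x) covers 1:x
6(y) covers 2:y
7(x) covers 5:x
8(z) covers 6:y
9(z) covers 8:z
floor of heap: 0:x, 2:y, 3:c
completions by unplaced set U, small U first (add the entries for U minus each lowest piece of U):
  |U|=1: {4}:1  {7}:1  {9}:1
  |U|=2: {3,4}:1  {4,7}:2  {4,9}:2  {5,7}:1  {7,9}:2  {8,9}:1
  |U|=3: {1,5,7}:1  {3,4,7}:3  {3,4,9}:3  {4,5,7}:3  {4,7,9}:6  {4,8,9}:3  {5,7,9}:3  {6,8,9}:1  {7,8,9}:3
  |U|=4: {0,1,5,7}:1  {1,4,5,7}:4  {1,5,7,9}:4  {2,6,8,9}:1  {3,4,5,7}:6  {3,4,7,9}:12  {3,4,8,9}:6  {4,5,7,9}:12  {4,6,8,9}:4  {4,7,8,9}:12  {5,7,8,9}:6  {6,7,8,9}:4
  |U|=5: {0,1,4,5,7}:5  {0,1,5,7,9}:5  {1,3,4,5,7}:10  {1,4,5,7,9}:20  {1,5,7,8,9}:10  {2,4,6,8,9}:5  {2,6,7,8,9}:5  {3,4,5,7,9}:30  {3,4,6,8,9}:10  {3,4,7,8,9}:30  {4,5,7,8,9}:30  {4,6,7,8,9}:20  {5,6,7,8,9}:10
  |U|=6: {0,1,3,4,5,7}:15  {0,1,4,5,7,9}:30  {0,1,5,7,8,9}:15  {1,3,4,5,7,9}:60  {1,4,5,7,8,9}:60  {1,5,6,7,8,9}:20  {2,3,4,6,8,9}:15  {2,4,6,7,8,9}:30  {2,5,6,7,8,9}:15  {3,4,5,7,8,9}:90  {3,4,6,7,8,9}:60  {4,5,6,7,8,9}:60
  |U|=7: {0,1,3,4,5,7,9}:105  {0,1,4,5,7,8,9}:105  {0,1,5,6,7,8,9}:35  {1,2,5,6,7,8,9}:35  {1,3,4,5,7,8,9}:210  {1,4,5,6,7,8,9}:140  {2,3,4,6,7,8,9}:105  {2,4,5,6,7,8,9}:105  {3,4,5,6,7,8,9}:210
  |U|=8: {0,1,2,5,6,7,8,9}:70  {0,1,3,4,5,7,8,9}:420  {0,1,4,5,6,7,8,9}:280  {1,2,4,5,6,7,8,9}:280  {1,3,4,5,6,7,8,9}:560  {2,3,4,5,6,7,8,9}:420
  start at 0(x): 1260
  start at 2(y): 1260
  start at 3(c): 630
sum over floor = 3150

3150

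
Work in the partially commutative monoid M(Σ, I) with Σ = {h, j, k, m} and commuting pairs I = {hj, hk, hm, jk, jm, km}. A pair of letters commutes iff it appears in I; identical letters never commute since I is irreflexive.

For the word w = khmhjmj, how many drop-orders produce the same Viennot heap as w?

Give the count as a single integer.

630

drop 0:k onto floor
drop 1:h onto floor
drop 2:m onto floor
drop 3:h onto {1:h}
drop 4:j onto floor
drop 5:m onto {2:m}
drop 6:j onto {4:j}
ground layer = {0:k, 1:h, 2:m, 4:j}
drop-orders for the pieces not yet dropped (sum over which currently-grounded one goes next):
  1 to go: {0} 1  {3} 1  {5} 1  {6} 1
  2 to go: {0,3} 2  {0,5} 2  {0,6} 2  {1,3} 1  {2,5} 1  {3,5} 2  {3,6} 2  {4,6} 1  {5,6} 2
  3 to go: {0,1,3} 3  {0,2,5} 3  {0,3,5} 6  {0,3,6} 6  {0,4,6} 3  {0,5,6} 6  {1,3,5} 3  {1,3,6} 3  {2,3,5} 3  {2,5,6} 3  {3,4,6} 3  {3,5,6} 6  {4,5,6} 3
  4 to go: {0,1,3,5} 12  {0,1,3,6} 12  {0,2,3,5} 12  {0,2,5,6} 12  {0,3,4,6} 12  {0,3,5,6} 24  {0,4,5,6} 12  {1,2,3,5} 6  {1,3,4,6} 6  {1,3,5,6} 12  {2,3,5,6} 12  {2,4,5,6} 6  {3,4,5,6} 12
  5 to go: {0,1,2,3,5} 30  {0,1,3,4,6} 30  {0,1,3,5,6} 60  {0,2,3,5,6} 60  {0,2,4,5,6} 30  {0,3,4,5,6} 60  {1,2,3,5,6} 30  {1,3,4,5,6} 30  {2,3,4,5,6} 30
  if 0:k drops first: 90 orders
  if 1:h drops first: 180 orders
  if 2:m drops first: 180 orders
  if 4:j drops first: 180 orders
heap linearizations: 630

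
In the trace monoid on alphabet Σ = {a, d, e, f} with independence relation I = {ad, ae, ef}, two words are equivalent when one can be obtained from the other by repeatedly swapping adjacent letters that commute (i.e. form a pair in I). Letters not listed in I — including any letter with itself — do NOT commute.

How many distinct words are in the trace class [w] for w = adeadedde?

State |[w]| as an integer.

36

#0=a has no predecessor
#1=d has no predecessor
#2=e depends on [1:d]
#3=a depends on [0:a]
#4=d depends on [2:e]
#5=e depends on [4:d]
#6=d depends on [5:e]
#7=d depends on [6:d]
#8=e depends on [7:d]
sources: [0:a, 1:d]
N(rest) = Σ N(rest − s) over sources s of rest; N(one piece) = 1:
  size 1 → [3]=1  [8]=1
  size 2 → [0,3]=1  [3,8]=2  [7,8]=1
  size 3 → [0,3,8]=3  [3,7,8]=3  [6,7,8]=1
  size 4 → [0,3,7,8]=6  [3,6,7,8]=4  [5,6,7,8]=1
  size 5 → [0,3,6,7,8]=10  [3,5,6,7,8]=5  [4,5,6,7,8]=1
  size 6 → [0,3,5,6,7,8]=15  [2,4,5,6,7,8]=1  [3,4,5,6,7,8]=6
  size 7 → [0,3,4,5,6,7,8]=21  [1,2,4,5,6,7,8]=1  [2,3,4,5,6,7,8]=7
  first=0(a) contributes 8
  first=1(d) contributes 28
|[w]| = 36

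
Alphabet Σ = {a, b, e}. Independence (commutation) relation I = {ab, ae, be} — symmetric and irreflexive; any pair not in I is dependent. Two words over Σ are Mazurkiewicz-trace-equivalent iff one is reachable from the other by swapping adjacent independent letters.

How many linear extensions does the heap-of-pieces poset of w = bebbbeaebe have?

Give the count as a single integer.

1260

0(b) covers ∅
1(e) covers ∅
2(b) covers 0:b
3(b) covers 2:b
4(b) covers 3:b
5(e) covers 1:e
6(a) covers ∅
7(e) covers 5:e
8(b) covers 4:b
9(e) covers 7:e
floor of heap: 0:b, 1:e, 6:a
completions by unplaced set U, small U first (add the entries for U minus each lowest piece of U):
  |U|=1: {6}:1  {8}:1  {9}:1
  |U|=2: {4,8}:1  {6,8}:2  {6,9}:2  {7,9}:1  {8,9}:2
  |U|=3: {3,4,8}:1  {4,6,8}:3  {4,8,9}:3  {5,7,9}:1  {6,7,9}:3  {6,8,9}:6  {7,8,9}:3
  |U|=4: {1,5,7,9}:1  {2,3,4,8}:1  {3,4,6,8}:4  {3,4,8,9}:4  {4,6,8,9}:12  {4,7,8,9}:6  {5,6,7,9}:4  {5,7,8,9}:4  {6,7,8,9}:12
  |U|=5: {0,2,3,4,8}:1  {1,5,6,7,9}:5  {1,5,7,8,9}:5  {2,3,4,6,8}:5  {2,3,4,8,9}:5  {3,4,6,8,9}:20  {3,4,7,8,9}:10  {4,5,7,8,9}:10  {4,6,7,8,9}:30  {5,6,7,8,9}:20
  |U|=6: {0,2,3,4,6,8}:6  {0,2,3,4,8,9}:6  {1,4,5,7,8,9}:15  {1,5,6,7,8,9}:30  {2,3,4,6,8,9}:30  {2,3,4,7,8,9}:15  {3,4,5,7,8,9}:20  {3,4,6,7,8,9}:60  {4,5,6,7,8,9}:60
  |U|=7: {0,2,3,4,6,8,9}:42  {0,2,3,4,7,8,9}:21  {1,3,4,5,7,8,9}:35  {1,4,5,6,7,8,9}:105  {2,3,4,5,7,8,9}:35  {2,3,4,6,7,8,9}:105  {3,4,5,6,7,8,9}:140
  |U|=8: {0,2,3,4,5,7,8,9}:56  {0,2,3,4,6,7,8,9}:168  {1,2,3,4,5,7,8,9}:70  {1,3,4,5,6,7,8,9}:280  {2,3,4,5,6,7,8,9}:280
  start at 0(b): 630
  start at 1(e): 504
  start at 6(a): 126
sum over floor = 1260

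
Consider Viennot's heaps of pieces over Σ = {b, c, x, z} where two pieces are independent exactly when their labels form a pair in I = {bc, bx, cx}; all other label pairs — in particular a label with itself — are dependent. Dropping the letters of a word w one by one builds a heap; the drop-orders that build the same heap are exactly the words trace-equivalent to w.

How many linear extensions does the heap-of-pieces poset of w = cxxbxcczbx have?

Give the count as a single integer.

280

drop 0:c onto floor
drop 1:x onto floor
drop 2:x onto {1:x}
drop 3:b onto floor
drop 4:x onto {2:x}
drop 5:c onto {0:c}
drop 6:c onto {5:c}
drop 7:z onto {3:b, 4:x, 6:c}
drop 8:b onto {7:z}
drop 9:x onto {7:z}
ground layer = {0:c, 1:x, 3:b}
drop-orders for the pieces not yet dropped (sum over which currently-grounded one goes next):
  1 to go: {8} 1  {9} 1
  2 to go: {8,9} 2
  3 to go: {7,8,9} 2
  4 to go: {3,7,8,9} 2  {4,7,8,9} 2  {6,7,8,9} 2
  5 to go: {2,4,7,8,9} 2  {3,4,7,8,9} 4  {3,6,7,8,9} 4  {4,6,7,8,9} 4  {5,6,7,8,9} 2
  6 to go: {0,5,6,7,8,9} 2  {1,2,4,7,8,9} 2  {2,3,4,7,8,9} 6  {2,4,6,7,8,9} 6  {3,4,6,7,8,9} 12  {3,5,6,7,8,9} 6  {4,5,6,7,8,9} 6
  7 to go: {0,3,5,6,7,8,9} 8  {0,4,5,6,7,8,9} 8  {1,2,3,4,7,8,9} 8  {1,2,4,6,7,8,9} 8  {2,3,4,6,7,8,9} 24  {2,4,5,6,7,8,9} 12  {3,4,5,6,7,8,9} 24
  8 to go: {0,2,4,5,6,7,8,9} 20  {0,3,4,5,6,7,8,9} 40  {1,2,3,4,6,7,8,9} 40  {1,2,4,5,6,7,8,9} 20  {2,3,4,5,6,7,8,9} 60
  if 0:c drops first: 120 orders
  if 1:x drops first: 120 orders
  if 3:b drops first: 40 orders
heap linearizations: 280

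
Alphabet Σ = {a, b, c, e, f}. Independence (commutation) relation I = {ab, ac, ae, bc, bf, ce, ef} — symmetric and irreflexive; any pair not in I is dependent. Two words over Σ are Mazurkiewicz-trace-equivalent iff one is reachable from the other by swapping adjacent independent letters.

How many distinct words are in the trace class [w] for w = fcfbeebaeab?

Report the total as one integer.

462

piece 0:f — minimal
piece 1:c rests on {0:f}
piece 2:f rests on {1:c}
piece 3:b — minimal
piece 4:e rests on {3:b}
piece 5:e rests on {4:e}
piece 6:b rests on {5:e}
piece 7:a rests on {2:f}
piece 8:e rests on {6:b}
piece 9:a rests on {7:a}
piece 10:b rests on {8:e}
minimal pieces: {0:f, 3:b}
ways to finish when only these pieces remain (= sum over removing one remaining piece with nothing left below it):
  1 left: {9}→1  {10}→1
  2 left: {7,9}→1  {8,10}→1  {9,10}→2
  3 left: {2,7,9}→1  {6,8,10}→1  {7,9,10}→3  {8,9,10}→3
  4 left: {1,2,7,9}→1  {2,7,9,10}→4  {5,6,8,10}→1  {6,8,9,10}→4  {7,8,9,10}→6
  5 left: {0,1,2,7,9}→1  {1,2,7,9,10}→5  {2,7,8,9,10}→10  {4,5,6,8,10}→1  {5,6,8,9,10}→5  {6,7,8,9,10}→10
  6 left: {0,1,2,7,9,10}→6  {1,2,7,8,9,10}→15  {2,6,7,8,9,10}→20  {3,4,5,6,8,10}→1  {4,5,6,8,9,10}→6  {5,6,7,8,9,10}→15
  7 left: {0,1,2,7,8,9,10}→21  {1,2,6,7,8,9,10}→35  {2,5,6,7,8,9,10}→35  {3,4,5,6,8,9,10}→7  {4,5,6,7,8,9,10}→21
  8 left: {0,1,2,6,7,8,9,10}→56  {1,2,5,6,7,8,9,10}→70  {2,4,5,6,7,8,9,10}→56  {3,4,5,6,7,8,9,10}→28
  9 left: {0,1,2,5,6,7,8,9,10}→126  {1,2,4,5,6,7,8,9,10}→126  {2,3,4,5,6,7,8,9,10}→84
  placing 0:f first → 210 extensions
  placing 3:b first → 252 extensions
total linear extensions = 462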